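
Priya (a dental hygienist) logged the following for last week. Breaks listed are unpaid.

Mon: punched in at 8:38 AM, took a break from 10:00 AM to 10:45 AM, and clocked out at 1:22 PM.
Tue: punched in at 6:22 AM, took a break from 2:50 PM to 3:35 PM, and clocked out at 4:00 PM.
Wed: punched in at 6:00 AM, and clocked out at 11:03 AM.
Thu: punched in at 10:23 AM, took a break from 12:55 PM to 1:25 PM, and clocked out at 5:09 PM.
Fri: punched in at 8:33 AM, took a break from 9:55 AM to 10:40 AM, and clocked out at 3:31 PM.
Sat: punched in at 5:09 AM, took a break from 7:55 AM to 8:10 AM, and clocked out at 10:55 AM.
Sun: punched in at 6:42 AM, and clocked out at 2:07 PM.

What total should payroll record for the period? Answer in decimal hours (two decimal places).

43.33 hours

Mon: 8:38 AM–1:22 PM = 4 h 44 min; less 45 min break → 3 h 59 min
Tue: 6:22 AM–4:00 PM = 9 h 38 min; less 45 min break → 8 h 53 min
Wed: 6:00 AM–11:03 AM = 5 h 3 min
Thu: 10:23 AM–5:09 PM = 6 h 46 min; less 30 min break → 6 h 16 min
Fri: 8:33 AM–3:31 PM = 6 h 58 min; less 45 min break → 6 h 13 min
Sat: 5:09 AM–10:55 AM = 5 h 46 min; less 15 min break → 5 h 31 min
Sun: 6:42 AM–2:07 PM = 7 h 25 min
Total: 3 h 59 min + 8 h 53 min + 5 h 3 min + 6 h 16 min + 6 h 13 min + 5 h 31 min + 7 h 25 min = 43 h 20 min.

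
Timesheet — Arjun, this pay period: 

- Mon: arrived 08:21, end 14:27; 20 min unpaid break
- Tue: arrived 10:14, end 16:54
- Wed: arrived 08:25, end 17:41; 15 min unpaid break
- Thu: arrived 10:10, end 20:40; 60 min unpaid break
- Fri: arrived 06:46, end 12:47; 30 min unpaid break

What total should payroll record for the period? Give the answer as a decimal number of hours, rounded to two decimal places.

Mon: 08:21–14:27 = 6 h 6 min; less 20 min break → 5 h 46 min
Tue: 10:14–16:54 = 6 h 40 min
Wed: 08:25–17:41 = 9 h 16 min; less 15 min break → 9 h 1 min
Thu: 10:10–20:40 = 10 h 30 min; less 60 min break → 9 h 30 min
Fri: 06:46–12:47 = 6 h 1 min; less 30 min break → 5 h 31 min
Total: 5 h 46 min + 6 h 40 min + 9 h 1 min + 9 h 30 min + 5 h 31 min = 36 h 28 min.

36.47 hours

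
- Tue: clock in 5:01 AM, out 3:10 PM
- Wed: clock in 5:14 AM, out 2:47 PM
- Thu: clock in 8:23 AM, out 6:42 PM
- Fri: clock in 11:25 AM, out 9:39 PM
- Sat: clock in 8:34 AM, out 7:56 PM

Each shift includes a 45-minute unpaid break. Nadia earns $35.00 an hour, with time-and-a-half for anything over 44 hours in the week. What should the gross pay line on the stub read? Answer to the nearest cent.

Tue: 5:01 AM–3:10 PM = 10 h 9 min; less 45 min break → 9 h 24 min
Wed: 5:14 AM–2:47 PM = 9 h 33 min; less 45 min break → 8 h 48 min
Thu: 8:23 AM–6:42 PM = 10 h 19 min; less 45 min break → 9 h 34 min
Fri: 11:25 AM–9:39 PM = 10 h 14 min; less 45 min break → 9 h 29 min
Sat: 8:34 AM–7:56 PM = 11 h 22 min; less 45 min break → 10 h 37 min
Total worked: 47 h 52 min = 2872 min.
Regular 44 h 0 min = 2640 min at $35.00/h; overtime 3 h 52 min = 232 min at $52.50/h.
Pay = (2640 × $35.00 + 232 × $52.50) ÷ 60 = $1743.00.

$1743.00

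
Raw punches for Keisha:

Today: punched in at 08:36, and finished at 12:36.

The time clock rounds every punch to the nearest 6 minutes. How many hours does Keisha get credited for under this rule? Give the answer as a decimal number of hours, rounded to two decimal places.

4.00 hours

Today: in 08:36→08:36, out 12:36→12:36; 4 h 0 min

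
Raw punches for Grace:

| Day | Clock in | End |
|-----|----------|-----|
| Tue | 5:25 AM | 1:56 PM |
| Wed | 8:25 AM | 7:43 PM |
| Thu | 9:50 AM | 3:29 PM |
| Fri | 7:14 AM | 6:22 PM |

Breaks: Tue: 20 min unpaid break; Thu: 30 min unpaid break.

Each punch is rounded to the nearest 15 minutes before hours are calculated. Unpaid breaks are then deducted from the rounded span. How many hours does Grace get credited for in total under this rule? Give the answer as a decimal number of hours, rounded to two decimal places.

35.67 hours

Tue: in 5:25 AM→5:30 AM, out 1:56 PM→2:00 PM; 8 h 30 min − 20 min = 8 h 10 min
Wed: in 8:25 AM→8:30 AM, out 7:43 PM→7:45 PM; 11 h 15 min
Thu: in 9:50 AM→9:45 AM, out 3:29 PM→3:30 PM; 5 h 45 min − 30 min = 5 h 15 min
Fri: in 7:14 AM→7:15 AM, out 6:22 PM→6:15 PM; 11 h 0 min
Total credited: 35 h 40 min.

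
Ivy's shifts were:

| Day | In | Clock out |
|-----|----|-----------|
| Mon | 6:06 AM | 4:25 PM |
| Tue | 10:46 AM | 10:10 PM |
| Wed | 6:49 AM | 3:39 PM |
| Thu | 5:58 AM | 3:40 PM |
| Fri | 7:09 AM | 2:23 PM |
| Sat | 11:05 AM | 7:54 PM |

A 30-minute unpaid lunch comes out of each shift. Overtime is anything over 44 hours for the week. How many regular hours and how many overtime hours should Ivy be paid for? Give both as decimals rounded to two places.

Mon: 6:06 AM–4:25 PM = 10 h 19 min; less 30 min break → 9 h 49 min
Tue: 10:46 AM–10:10 PM = 11 h 24 min; less 30 min break → 10 h 54 min
Wed: 6:49 AM–3:39 PM = 8 h 50 min; less 30 min break → 8 h 20 min
Thu: 5:58 AM–3:40 PM = 9 h 42 min; less 30 min break → 9 h 12 min
Fri: 7:09 AM–2:23 PM = 7 h 14 min; less 30 min break → 6 h 44 min
Sat: 11:05 AM–7:54 PM = 8 h 49 min; less 30 min break → 8 h 19 min
Total worked: 53 h 18 min = 53.30 h.
Threshold 44 h → overtime 9 h 18 min, regular 44 h 0 min.

Regular 44.00 hours, overtime 9.30 hours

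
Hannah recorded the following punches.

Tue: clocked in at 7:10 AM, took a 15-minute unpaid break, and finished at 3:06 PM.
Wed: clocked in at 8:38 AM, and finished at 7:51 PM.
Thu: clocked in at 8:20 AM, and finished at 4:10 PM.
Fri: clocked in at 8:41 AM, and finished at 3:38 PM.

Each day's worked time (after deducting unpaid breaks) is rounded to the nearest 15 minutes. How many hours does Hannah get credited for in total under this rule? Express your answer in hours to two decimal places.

Tue: 7:10 AM–3:06 PM = 7 h 56 min − 15 min = 7 h 41 min → rounds to 7 h 45 min
Wed: 8:38 AM–7:51 PM = 11 h 13 min → rounds to 11 h 15 min
Thu: 8:20 AM–4:10 PM = 7 h 50 min → rounds to 7 h 45 min
Fri: 8:41 AM–3:38 PM = 6 h 57 min → rounds to 7 h 0 min
Total credited: 33 h 45 min.

33.75 hours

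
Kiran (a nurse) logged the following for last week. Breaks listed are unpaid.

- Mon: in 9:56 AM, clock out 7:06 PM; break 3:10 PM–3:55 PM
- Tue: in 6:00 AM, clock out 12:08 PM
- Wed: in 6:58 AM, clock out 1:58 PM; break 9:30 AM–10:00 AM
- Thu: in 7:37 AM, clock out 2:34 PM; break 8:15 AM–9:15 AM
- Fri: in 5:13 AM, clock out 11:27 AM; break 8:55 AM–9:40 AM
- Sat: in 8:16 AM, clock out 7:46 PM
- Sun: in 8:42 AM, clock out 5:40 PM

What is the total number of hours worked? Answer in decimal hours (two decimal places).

Mon: 9:56 AM–7:06 PM = 9 h 10 min; less 45 min break → 8 h 25 min
Tue: 6:00 AM–12:08 PM = 6 h 8 min
Wed: 6:58 AM–1:58 PM = 7 h 0 min; less 30 min break → 6 h 30 min
Thu: 7:37 AM–2:34 PM = 6 h 57 min; less 60 min break → 5 h 57 min
Fri: 5:13 AM–11:27 AM = 6 h 14 min; less 45 min break → 5 h 29 min
Sat: 8:16 AM–7:46 PM = 11 h 30 min
Sun: 8:42 AM–5:40 PM = 8 h 58 min
Total: 8 h 25 min + 6 h 8 min + 6 h 30 min + 5 h 57 min + 5 h 29 min + 11 h 30 min + 8 h 58 min = 52 h 57 min.

52.95 hours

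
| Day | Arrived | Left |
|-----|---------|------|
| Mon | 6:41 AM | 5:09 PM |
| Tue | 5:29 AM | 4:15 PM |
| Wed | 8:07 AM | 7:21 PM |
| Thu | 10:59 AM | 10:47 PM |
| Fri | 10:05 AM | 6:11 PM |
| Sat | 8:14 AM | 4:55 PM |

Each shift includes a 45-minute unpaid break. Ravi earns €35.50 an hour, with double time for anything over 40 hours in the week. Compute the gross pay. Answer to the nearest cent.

Mon: 6:41 AM–5:09 PM = 10 h 28 min; less 45 min break → 9 h 43 min
Tue: 5:29 AM–4:15 PM = 10 h 46 min; less 45 min break → 10 h 1 min
Wed: 8:07 AM–7:21 PM = 11 h 14 min; less 45 min break → 10 h 29 min
Thu: 10:59 AM–10:47 PM = 11 h 48 min; less 45 min break → 11 h 3 min
Fri: 10:05 AM–6:11 PM = 8 h 6 min; less 45 min break → 7 h 21 min
Sat: 8:14 AM–4:55 PM = 8 h 41 min; less 45 min break → 7 h 56 min
Total worked: 56 h 33 min = 3393 min.
Regular 40 h 0 min = 2400 min at €35.50/h; overtime 16 h 33 min = 993 min at €71.00/h.
Pay = (2400 × €35.50 + 993 × €71.00) ÷ 60 = €2595.05.

€2595.05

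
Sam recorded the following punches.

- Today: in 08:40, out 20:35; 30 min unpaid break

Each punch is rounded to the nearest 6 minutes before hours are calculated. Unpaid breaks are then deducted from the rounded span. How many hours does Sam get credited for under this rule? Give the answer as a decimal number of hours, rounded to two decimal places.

11.40 hours

Today: in 08:40→08:42, out 20:35→20:36; 11 h 54 min − 30 min = 11 h 24 min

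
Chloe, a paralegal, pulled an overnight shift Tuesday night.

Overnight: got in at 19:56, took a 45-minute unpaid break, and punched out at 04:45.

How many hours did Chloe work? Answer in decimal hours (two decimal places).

8.07 hours

Overnight: 19:56 → midnight = 4 h 4 min; midnight → 04:45 = 4 h 45 min; span 8 h 49 min; less 45 min break → 8 h 4 min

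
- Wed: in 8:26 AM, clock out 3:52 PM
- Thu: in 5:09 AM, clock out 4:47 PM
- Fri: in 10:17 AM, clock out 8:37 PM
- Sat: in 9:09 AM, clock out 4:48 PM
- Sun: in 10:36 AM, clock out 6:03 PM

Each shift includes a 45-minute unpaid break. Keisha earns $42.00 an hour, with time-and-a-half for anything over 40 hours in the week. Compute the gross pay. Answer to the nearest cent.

$1727.25

Wed: 8:26 AM–3:52 PM = 7 h 26 min; less 45 min break → 6 h 41 min
Thu: 5:09 AM–4:47 PM = 11 h 38 min; less 45 min break → 10 h 53 min
Fri: 10:17 AM–8:37 PM = 10 h 20 min; less 45 min break → 9 h 35 min
Sat: 9:09 AM–4:48 PM = 7 h 39 min; less 45 min break → 6 h 54 min
Sun: 10:36 AM–6:03 PM = 7 h 27 min; less 45 min break → 6 h 42 min
Total worked: 40 h 45 min = 2445 min.
Regular 40 h 0 min = 2400 min at $42.00/h; overtime 0 h 45 min = 45 min at $63.00/h.
Pay = (2400 × $42.00 + 45 × $63.00) ÷ 60 = $1727.25.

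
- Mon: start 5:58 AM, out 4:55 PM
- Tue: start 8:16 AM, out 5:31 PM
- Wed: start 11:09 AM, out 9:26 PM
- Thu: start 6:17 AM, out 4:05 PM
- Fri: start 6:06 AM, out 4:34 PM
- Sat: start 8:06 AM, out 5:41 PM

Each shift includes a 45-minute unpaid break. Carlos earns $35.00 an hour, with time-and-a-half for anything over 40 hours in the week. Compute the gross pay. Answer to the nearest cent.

$2231.25

Mon: 5:58 AM–4:55 PM = 10 h 57 min; less 45 min break → 10 h 12 min
Tue: 8:16 AM–5:31 PM = 9 h 15 min; less 45 min break → 8 h 30 min
Wed: 11:09 AM–9:26 PM = 10 h 17 min; less 45 min break → 9 h 32 min
Thu: 6:17 AM–4:05 PM = 9 h 48 min; less 45 min break → 9 h 3 min
Fri: 6:06 AM–4:34 PM = 10 h 28 min; less 45 min break → 9 h 43 min
Sat: 8:06 AM–5:41 PM = 9 h 35 min; less 45 min break → 8 h 50 min
Total worked: 55 h 50 min = 3350 min.
Regular 40 h 0 min = 2400 min at $35.00/h; overtime 15 h 50 min = 950 min at $52.50/h.
Pay = (2400 × $35.00 + 950 × $52.50) ÷ 60 = $2231.25.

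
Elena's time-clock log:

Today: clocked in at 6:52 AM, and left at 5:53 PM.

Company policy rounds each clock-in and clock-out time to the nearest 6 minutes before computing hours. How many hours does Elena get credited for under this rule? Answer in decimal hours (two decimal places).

11.00 hours

Today: in 6:52 AM→6:54 AM, out 5:53 PM→5:54 PM; 11 h 0 min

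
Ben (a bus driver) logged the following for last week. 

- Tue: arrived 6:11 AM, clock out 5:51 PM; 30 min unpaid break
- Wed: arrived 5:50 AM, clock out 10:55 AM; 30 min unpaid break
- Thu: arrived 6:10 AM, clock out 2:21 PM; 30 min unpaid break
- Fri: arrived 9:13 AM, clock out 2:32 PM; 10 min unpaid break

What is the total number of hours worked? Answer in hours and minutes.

28 h 35 min

Tue: 6:11 AM–5:51 PM = 11 h 40 min; less 30 min break → 11 h 10 min
Wed: 5:50 AM–10:55 AM = 5 h 5 min; less 30 min break → 4 h 35 min
Thu: 6:10 AM–2:21 PM = 8 h 11 min; less 30 min break → 7 h 41 min
Fri: 9:13 AM–2:32 PM = 5 h 19 min; less 10 min break → 5 h 9 min
Total: 11 h 10 min + 4 h 35 min + 7 h 41 min + 5 h 9 min = 28 h 35 min.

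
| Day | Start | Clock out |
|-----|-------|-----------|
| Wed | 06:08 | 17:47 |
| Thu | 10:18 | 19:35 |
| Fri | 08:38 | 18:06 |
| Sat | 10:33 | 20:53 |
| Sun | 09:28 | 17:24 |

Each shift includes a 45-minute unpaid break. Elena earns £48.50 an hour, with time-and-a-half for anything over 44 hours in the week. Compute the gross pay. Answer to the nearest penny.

£2200.69

Wed: 06:08–17:47 = 11 h 39 min; less 45 min break → 10 h 54 min
Thu: 10:18–19:35 = 9 h 17 min; less 45 min break → 8 h 32 min
Fri: 08:38–18:06 = 9 h 28 min; less 45 min break → 8 h 43 min
Sat: 10:33–20:53 = 10 h 20 min; less 45 min break → 9 h 35 min
Sun: 09:28–17:24 = 7 h 56 min; less 45 min break → 7 h 11 min
Total worked: 44 h 55 min = 2695 min.
Regular 44 h 0 min = 2640 min at £48.50/h; overtime 0 h 55 min = 55 min at £72.75/h.
Pay = (2640 × £48.50 + 55 × £72.75) ÷ 60 = £2200.69.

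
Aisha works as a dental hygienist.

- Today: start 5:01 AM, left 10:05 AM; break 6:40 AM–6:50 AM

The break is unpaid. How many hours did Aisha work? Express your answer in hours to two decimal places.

Today: 5:01 AM–10:05 AM = 5 h 4 min; less 10 min break → 4 h 54 min

4.90 hours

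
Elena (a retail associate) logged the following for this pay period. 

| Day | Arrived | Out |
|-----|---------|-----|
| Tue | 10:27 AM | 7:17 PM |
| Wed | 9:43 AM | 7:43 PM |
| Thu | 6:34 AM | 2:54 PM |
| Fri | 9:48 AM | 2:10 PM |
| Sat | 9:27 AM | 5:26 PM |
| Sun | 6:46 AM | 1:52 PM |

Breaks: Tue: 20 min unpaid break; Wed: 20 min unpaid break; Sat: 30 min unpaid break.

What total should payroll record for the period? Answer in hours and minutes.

Tue: 10:27 AM–7:17 PM = 8 h 50 min; less 20 min break → 8 h 30 min
Wed: 9:43 AM–7:43 PM = 10 h 0 min; less 20 min break → 9 h 40 min
Thu: 6:34 AM–2:54 PM = 8 h 20 min
Fri: 9:48 AM–2:10 PM = 4 h 22 min
Sat: 9:27 AM–5:26 PM = 7 h 59 min; less 30 min break → 7 h 29 min
Sun: 6:46 AM–1:52 PM = 7 h 6 min
Total: 8 h 30 min + 9 h 40 min + 8 h 20 min + 4 h 22 min + 7 h 29 min + 7 h 6 min = 45 h 27 min.

45 h 27 min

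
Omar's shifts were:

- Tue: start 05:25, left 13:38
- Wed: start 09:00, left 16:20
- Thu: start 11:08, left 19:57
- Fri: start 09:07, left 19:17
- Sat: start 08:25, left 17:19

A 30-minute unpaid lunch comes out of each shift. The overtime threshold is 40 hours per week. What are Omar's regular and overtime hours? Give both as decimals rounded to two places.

Regular 40.00 hours, overtime 0.93 hours

Tue: 05:25–13:38 = 8 h 13 min; less 30 min break → 7 h 43 min
Wed: 09:00–16:20 = 7 h 20 min; less 30 min break → 6 h 50 min
Thu: 11:08–19:57 = 8 h 49 min; less 30 min break → 8 h 19 min
Fri: 09:07–19:17 = 10 h 10 min; less 30 min break → 9 h 40 min
Sat: 08:25–17:19 = 8 h 54 min; less 30 min break → 8 h 24 min
Total worked: 40 h 56 min = 40.93 h.
Threshold 40 h → overtime 0 h 56 min, regular 40 h 0 min.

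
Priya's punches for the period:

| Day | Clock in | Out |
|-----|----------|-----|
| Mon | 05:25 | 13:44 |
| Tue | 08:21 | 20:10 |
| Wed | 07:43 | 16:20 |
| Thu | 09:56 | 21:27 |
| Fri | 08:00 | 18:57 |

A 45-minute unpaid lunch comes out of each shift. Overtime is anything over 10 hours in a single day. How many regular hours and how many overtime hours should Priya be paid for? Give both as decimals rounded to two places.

Mon: 05:25–13:44 = 8 h 19 min; less 45 min break → 7 h 34 min
Tue: 08:21–20:10 = 11 h 49 min; less 45 min break → 11 h 4 min
Wed: 07:43–16:20 = 8 h 37 min; less 45 min break → 7 h 52 min
Thu: 09:56–21:27 = 11 h 31 min; less 45 min break → 10 h 46 min
Fri: 08:00–18:57 = 10 h 57 min; less 45 min break → 10 h 12 min
Mon reg 7 h 34 min / OT 0 h 0 min; Tue reg 10 h 0 min / OT 1 h 4 min; Wed reg 7 h 52 min / OT 0 h 0 min; Thu reg 10 h 0 min / OT 0 h 46 min; Fri reg 10 h 0 min / OT 0 h 12 min.
Totals: regular 45 h 26 min, overtime 2 h 2 min.

Regular 45.43 hours, overtime 2.03 hours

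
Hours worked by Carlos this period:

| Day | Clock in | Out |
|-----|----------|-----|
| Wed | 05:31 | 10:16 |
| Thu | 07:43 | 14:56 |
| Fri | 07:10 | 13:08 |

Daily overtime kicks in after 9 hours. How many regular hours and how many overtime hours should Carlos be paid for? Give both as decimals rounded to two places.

Regular 17.93 hours, overtime 0.00 hours

Wed: 05:31–10:16 = 4 h 45 min
Thu: 07:43–14:56 = 7 h 13 min
Fri: 07:10–13:08 = 5 h 58 min
Wed reg 4 h 45 min / OT 0 h 0 min; Thu reg 7 h 13 min / OT 0 h 0 min; Fri reg 5 h 58 min / OT 0 h 0 min.
Totals: regular 17 h 56 min, overtime 0 h 0 min.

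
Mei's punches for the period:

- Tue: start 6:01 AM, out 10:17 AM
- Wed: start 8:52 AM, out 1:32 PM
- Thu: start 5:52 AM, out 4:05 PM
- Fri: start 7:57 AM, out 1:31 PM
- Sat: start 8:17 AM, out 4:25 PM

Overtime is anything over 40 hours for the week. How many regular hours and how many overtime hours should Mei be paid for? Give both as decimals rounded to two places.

Regular 32.85 hours, overtime 0.00 hours

Tue: 6:01 AM–10:17 AM = 4 h 16 min
Wed: 8:52 AM–1:32 PM = 4 h 40 min
Thu: 5:52 AM–4:05 PM = 10 h 13 min
Fri: 7:57 AM–1:31 PM = 5 h 34 min
Sat: 8:17 AM–4:25 PM = 8 h 8 min
Total worked: 32 h 51 min = 32.85 h.
Threshold 40 h → overtime 0 h 0 min, regular 32 h 51 min.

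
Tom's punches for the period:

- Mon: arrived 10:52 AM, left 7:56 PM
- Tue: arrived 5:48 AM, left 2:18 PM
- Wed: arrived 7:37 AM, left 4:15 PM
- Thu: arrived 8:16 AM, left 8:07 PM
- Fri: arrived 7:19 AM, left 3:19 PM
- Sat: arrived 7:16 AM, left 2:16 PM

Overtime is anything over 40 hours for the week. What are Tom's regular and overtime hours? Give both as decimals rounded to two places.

Regular 40.00 hours, overtime 13.05 hours

Mon: 10:52 AM–7:56 PM = 9 h 4 min
Tue: 5:48 AM–2:18 PM = 8 h 30 min
Wed: 7:37 AM–4:15 PM = 8 h 38 min
Thu: 8:16 AM–8:07 PM = 11 h 51 min
Fri: 7:19 AM–3:19 PM = 8 h 0 min
Sat: 7:16 AM–2:16 PM = 7 h 0 min
Total worked: 53 h 3 min = 53.05 h.
Threshold 40 h → overtime 13 h 3 min, regular 40 h 0 min.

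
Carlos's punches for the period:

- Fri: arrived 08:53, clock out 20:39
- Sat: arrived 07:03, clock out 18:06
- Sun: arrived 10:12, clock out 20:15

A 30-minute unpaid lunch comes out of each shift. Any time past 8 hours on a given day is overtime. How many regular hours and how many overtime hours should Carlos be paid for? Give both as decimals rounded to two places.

Regular 24.00 hours, overtime 7.37 hours

Fri: 08:53–20:39 = 11 h 46 min; less 30 min break → 11 h 16 min
Sat: 07:03–18:06 = 11 h 3 min; less 30 min break → 10 h 33 min
Sun: 10:12–20:15 = 10 h 3 min; less 30 min break → 9 h 33 min
Fri reg 8 h 0 min / OT 3 h 16 min; Sat reg 8 h 0 min / OT 2 h 33 min; Sun reg 8 h 0 min / OT 1 h 33 min.
Totals: regular 24 h 0 min, overtime 7 h 22 min.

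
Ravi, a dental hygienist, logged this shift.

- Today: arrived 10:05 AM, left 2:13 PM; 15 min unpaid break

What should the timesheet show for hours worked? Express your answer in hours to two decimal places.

Today: 10:05 AM–2:13 PM = 4 h 8 min; less 15 min break → 3 h 53 min

3.88 hours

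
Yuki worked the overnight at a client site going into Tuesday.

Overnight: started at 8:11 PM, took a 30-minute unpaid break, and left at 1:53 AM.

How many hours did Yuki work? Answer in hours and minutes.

5 h 12 min

Overnight: 8:11 PM → midnight = 3 h 49 min; midnight → 1:53 AM = 1 h 53 min; span 5 h 42 min; less 30 min break → 5 h 12 min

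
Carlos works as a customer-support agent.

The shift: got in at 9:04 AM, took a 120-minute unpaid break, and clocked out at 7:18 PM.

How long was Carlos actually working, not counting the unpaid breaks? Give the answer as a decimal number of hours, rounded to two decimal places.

8.23 hours

The shift: 9:04 AM–7:18 PM = 10 h 14 min; less 120 min break → 8 h 14 min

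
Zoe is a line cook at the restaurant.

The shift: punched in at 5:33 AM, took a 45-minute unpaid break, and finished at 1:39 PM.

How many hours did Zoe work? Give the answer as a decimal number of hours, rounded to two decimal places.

7.35 hours

The shift: 5:33 AM–1:39 PM = 8 h 6 min; less 45 min break → 7 h 21 min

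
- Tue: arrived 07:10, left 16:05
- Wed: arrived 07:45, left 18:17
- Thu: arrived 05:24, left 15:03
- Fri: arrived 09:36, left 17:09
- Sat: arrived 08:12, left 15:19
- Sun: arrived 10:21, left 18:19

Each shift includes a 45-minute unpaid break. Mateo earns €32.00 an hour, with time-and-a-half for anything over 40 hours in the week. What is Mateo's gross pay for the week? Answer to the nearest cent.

Tue: 07:10–16:05 = 8 h 55 min; less 45 min break → 8 h 10 min
Wed: 07:45–18:17 = 10 h 32 min; less 45 min break → 9 h 47 min
Thu: 05:24–15:03 = 9 h 39 min; less 45 min break → 8 h 54 min
Fri: 09:36–17:09 = 7 h 33 min; less 45 min break → 6 h 48 min
Sat: 08:12–15:19 = 7 h 7 min; less 45 min break → 6 h 22 min
Sun: 10:21–18:19 = 7 h 58 min; less 45 min break → 7 h 13 min
Total worked: 47 h 14 min = 2834 min.
Regular 40 h 0 min = 2400 min at €32.00/h; overtime 7 h 14 min = 434 min at €48.00/h.
Pay = (2400 × €32.00 + 434 × €48.00) ÷ 60 = €1627.20.

€1627.20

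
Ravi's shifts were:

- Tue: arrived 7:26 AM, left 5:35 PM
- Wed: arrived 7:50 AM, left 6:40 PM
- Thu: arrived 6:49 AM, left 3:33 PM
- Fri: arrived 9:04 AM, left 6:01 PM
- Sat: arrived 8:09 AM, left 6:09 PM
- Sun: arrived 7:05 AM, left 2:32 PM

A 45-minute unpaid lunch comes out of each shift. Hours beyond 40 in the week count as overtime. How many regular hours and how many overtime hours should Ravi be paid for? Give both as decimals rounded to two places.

Regular 40.00 hours, overtime 11.62 hours

Tue: 7:26 AM–5:35 PM = 10 h 9 min; less 45 min break → 9 h 24 min
Wed: 7:50 AM–6:40 PM = 10 h 50 min; less 45 min break → 10 h 5 min
Thu: 6:49 AM–3:33 PM = 8 h 44 min; less 45 min break → 7 h 59 min
Fri: 9:04 AM–6:01 PM = 8 h 57 min; less 45 min break → 8 h 12 min
Sat: 8:09 AM–6:09 PM = 10 h 0 min; less 45 min break → 9 h 15 min
Sun: 7:05 AM–2:32 PM = 7 h 27 min; less 45 min break → 6 h 42 min
Total worked: 51 h 37 min = 51.62 h.
Threshold 40 h → overtime 11 h 37 min, regular 40 h 0 min.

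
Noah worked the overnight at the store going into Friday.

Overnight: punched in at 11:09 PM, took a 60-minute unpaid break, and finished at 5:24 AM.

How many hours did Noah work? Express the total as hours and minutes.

5 h 15 min

Overnight: 11:09 PM → midnight = 0 h 51 min; midnight → 5:24 AM = 5 h 24 min; span 6 h 15 min; less 60 min break → 5 h 15 min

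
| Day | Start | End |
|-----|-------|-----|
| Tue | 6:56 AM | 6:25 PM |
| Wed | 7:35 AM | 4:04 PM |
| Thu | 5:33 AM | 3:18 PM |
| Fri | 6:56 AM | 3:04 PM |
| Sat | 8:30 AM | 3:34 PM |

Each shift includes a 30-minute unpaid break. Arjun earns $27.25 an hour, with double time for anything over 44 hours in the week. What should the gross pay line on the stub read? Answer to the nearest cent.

Tue: 6:56 AM–6:25 PM = 11 h 29 min; less 30 min break → 10 h 59 min
Wed: 7:35 AM–4:04 PM = 8 h 29 min; less 30 min break → 7 h 59 min
Thu: 5:33 AM–3:18 PM = 9 h 45 min; less 30 min break → 9 h 15 min
Fri: 6:56 AM–3:04 PM = 8 h 8 min; less 30 min break → 7 h 38 min
Sat: 8:30 AM–3:34 PM = 7 h 4 min; less 30 min break → 6 h 34 min
Total worked: 42 h 25 min = 2545 min.
Regular 42 h 25 min = 2545 min at $27.25/h; overtime 0 h 0 min = 0 min at $54.50/h.
Pay = (2545 × $27.25 + 0 × $54.50) ÷ 60 = $1155.85.

$1155.85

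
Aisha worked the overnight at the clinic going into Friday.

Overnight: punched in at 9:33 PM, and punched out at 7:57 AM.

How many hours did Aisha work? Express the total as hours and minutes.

Overnight: 9:33 PM → midnight = 2 h 27 min; midnight → 7:57 AM = 7 h 57 min; span 10 h 24 min

10 h 24 min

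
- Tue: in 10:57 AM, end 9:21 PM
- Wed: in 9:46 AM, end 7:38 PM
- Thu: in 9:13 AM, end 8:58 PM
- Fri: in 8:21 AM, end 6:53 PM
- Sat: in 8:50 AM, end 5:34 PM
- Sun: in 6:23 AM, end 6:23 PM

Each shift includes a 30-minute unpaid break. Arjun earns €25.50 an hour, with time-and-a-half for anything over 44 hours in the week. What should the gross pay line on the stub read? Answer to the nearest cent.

€1744.84

Tue: 10:57 AM–9:21 PM = 10 h 24 min; less 30 min break → 9 h 54 min
Wed: 9:46 AM–7:38 PM = 9 h 52 min; less 30 min break → 9 h 22 min
Thu: 9:13 AM–8:58 PM = 11 h 45 min; less 30 min break → 11 h 15 min
Fri: 8:21 AM–6:53 PM = 10 h 32 min; less 30 min break → 10 h 2 min
Sat: 8:50 AM–5:34 PM = 8 h 44 min; less 30 min break → 8 h 14 min
Sun: 6:23 AM–6:23 PM = 12 h 0 min; less 30 min break → 11 h 30 min
Total worked: 60 h 17 min = 3617 min.
Regular 44 h 0 min = 2640 min at €25.50/h; overtime 16 h 17 min = 977 min at €38.25/h.
Pay = (2640 × €25.50 + 977 × €38.25) ÷ 60 = €1744.84.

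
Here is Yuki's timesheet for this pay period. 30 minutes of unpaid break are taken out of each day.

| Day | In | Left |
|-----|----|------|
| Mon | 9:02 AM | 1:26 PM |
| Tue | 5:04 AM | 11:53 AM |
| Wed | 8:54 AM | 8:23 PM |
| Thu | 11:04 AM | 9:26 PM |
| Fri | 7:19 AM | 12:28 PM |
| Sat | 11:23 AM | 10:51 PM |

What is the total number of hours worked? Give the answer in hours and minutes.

Mon: 9:02 AM–1:26 PM = 4 h 24 min; less 30 min break → 3 h 54 min
Tue: 5:04 AM–11:53 AM = 6 h 49 min; less 30 min break → 6 h 19 min
Wed: 8:54 AM–8:23 PM = 11 h 29 min; less 30 min break → 10 h 59 min
Thu: 11:04 AM–9:26 PM = 10 h 22 min; less 30 min break → 9 h 52 min
Fri: 7:19 AM–12:28 PM = 5 h 9 min; less 30 min break → 4 h 39 min
Sat: 11:23 AM–10:51 PM = 11 h 28 min; less 30 min break → 10 h 58 min
Total: 3 h 54 min + 6 h 19 min + 10 h 59 min + 9 h 52 min + 4 h 39 min + 10 h 58 min = 46 h 41 min.

46 h 41 min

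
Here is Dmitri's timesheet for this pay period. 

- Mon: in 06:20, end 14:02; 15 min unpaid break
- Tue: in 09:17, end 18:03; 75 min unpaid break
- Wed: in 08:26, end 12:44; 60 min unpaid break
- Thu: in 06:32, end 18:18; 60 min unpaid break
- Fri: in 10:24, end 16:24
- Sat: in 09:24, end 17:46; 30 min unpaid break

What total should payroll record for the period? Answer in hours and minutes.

42 h 54 min

Mon: 06:20–14:02 = 7 h 42 min; less 15 min break → 7 h 27 min
Tue: 09:17–18:03 = 8 h 46 min; less 75 min break → 7 h 31 min
Wed: 08:26–12:44 = 4 h 18 min; less 60 min break → 3 h 18 min
Thu: 06:32–18:18 = 11 h 46 min; less 60 min break → 10 h 46 min
Fri: 10:24–16:24 = 6 h 0 min
Sat: 09:24–17:46 = 8 h 22 min; less 30 min break → 7 h 52 min
Total: 7 h 27 min + 7 h 31 min + 3 h 18 min + 10 h 46 min + 6 h 0 min + 7 h 52 min = 42 h 54 min.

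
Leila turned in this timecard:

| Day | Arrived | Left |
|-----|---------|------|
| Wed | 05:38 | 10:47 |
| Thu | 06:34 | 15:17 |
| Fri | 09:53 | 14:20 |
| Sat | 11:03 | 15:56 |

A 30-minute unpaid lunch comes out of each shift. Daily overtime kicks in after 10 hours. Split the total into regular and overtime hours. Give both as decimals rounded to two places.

Wed: 05:38–10:47 = 5 h 9 min; less 30 min break → 4 h 39 min
Thu: 06:34–15:17 = 8 h 43 min; less 30 min break → 8 h 13 min
Fri: 09:53–14:20 = 4 h 27 min; less 30 min break → 3 h 57 min
Sat: 11:03–15:56 = 4 h 53 min; less 30 min break → 4 h 23 min
Wed reg 4 h 39 min / OT 0 h 0 min; Thu reg 8 h 13 min / OT 0 h 0 min; Fri reg 3 h 57 min / OT 0 h 0 min; Sat reg 4 h 23 min / OT 0 h 0 min.
Totals: regular 21 h 12 min, overtime 0 h 0 min.

Regular 21.20 hours, overtime 0.00 hours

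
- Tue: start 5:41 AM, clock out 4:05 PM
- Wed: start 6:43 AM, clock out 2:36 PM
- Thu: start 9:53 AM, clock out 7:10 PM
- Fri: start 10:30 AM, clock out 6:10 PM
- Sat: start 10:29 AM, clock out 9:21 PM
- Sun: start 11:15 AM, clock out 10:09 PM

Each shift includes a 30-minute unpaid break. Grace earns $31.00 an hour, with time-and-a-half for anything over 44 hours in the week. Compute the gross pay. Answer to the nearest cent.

Tue: 5:41 AM–4:05 PM = 10 h 24 min; less 30 min break → 9 h 54 min
Wed: 6:43 AM–2:36 PM = 7 h 53 min; less 30 min break → 7 h 23 min
Thu: 9:53 AM–7:10 PM = 9 h 17 min; less 30 min break → 8 h 47 min
Fri: 10:30 AM–6:10 PM = 7 h 40 min; less 30 min break → 7 h 10 min
Sat: 10:29 AM–9:21 PM = 10 h 52 min; less 30 min break → 10 h 22 min
Sun: 11:15 AM–10:09 PM = 10 h 54 min; less 30 min break → 10 h 24 min
Total worked: 54 h 0 min = 3240 min.
Regular 44 h 0 min = 2640 min at $31.00/h; overtime 10 h 0 min = 600 min at $46.50/h.
Pay = (2640 × $31.00 + 600 × $46.50) ÷ 60 = $1829.00.

$1829.00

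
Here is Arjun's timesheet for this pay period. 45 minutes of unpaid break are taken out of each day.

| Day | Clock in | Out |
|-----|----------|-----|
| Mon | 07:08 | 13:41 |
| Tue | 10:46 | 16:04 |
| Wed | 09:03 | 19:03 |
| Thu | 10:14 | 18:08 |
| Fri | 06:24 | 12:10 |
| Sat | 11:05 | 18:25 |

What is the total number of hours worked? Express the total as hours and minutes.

38 h 21 min

Mon: 07:08–13:41 = 6 h 33 min; less 45 min break → 5 h 48 min
Tue: 10:46–16:04 = 5 h 18 min; less 45 min break → 4 h 33 min
Wed: 09:03–19:03 = 10 h 0 min; less 45 min break → 9 h 15 min
Thu: 10:14–18:08 = 7 h 54 min; less 45 min break → 7 h 9 min
Fri: 06:24–12:10 = 5 h 46 min; less 45 min break → 5 h 1 min
Sat: 11:05–18:25 = 7 h 20 min; less 45 min break → 6 h 35 min
Total: 5 h 48 min + 4 h 33 min + 9 h 15 min + 7 h 9 min + 5 h 1 min + 6 h 35 min = 38 h 21 min.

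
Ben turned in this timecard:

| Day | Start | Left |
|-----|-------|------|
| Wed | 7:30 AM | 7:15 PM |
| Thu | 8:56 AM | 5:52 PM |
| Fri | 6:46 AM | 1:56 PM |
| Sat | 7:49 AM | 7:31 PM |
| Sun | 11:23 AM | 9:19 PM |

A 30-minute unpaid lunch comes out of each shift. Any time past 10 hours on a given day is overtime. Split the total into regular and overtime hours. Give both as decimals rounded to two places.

Wed: 7:30 AM–7:15 PM = 11 h 45 min; less 30 min break → 11 h 15 min
Thu: 8:56 AM–5:52 PM = 8 h 56 min; less 30 min break → 8 h 26 min
Fri: 6:46 AM–1:56 PM = 7 h 10 min; less 30 min break → 6 h 40 min
Sat: 7:49 AM–7:31 PM = 11 h 42 min; less 30 min break → 11 h 12 min
Sun: 11:23 AM–9:19 PM = 9 h 56 min; less 30 min break → 9 h 26 min
Wed reg 10 h 0 min / OT 1 h 15 min; Thu reg 8 h 26 min / OT 0 h 0 min; Fri reg 6 h 40 min / OT 0 h 0 min; Sat reg 10 h 0 min / OT 1 h 12 min; Sun reg 9 h 26 min / OT 0 h 0 min.
Totals: regular 44 h 32 min, overtime 2 h 27 min.

Regular 44.53 hours, overtime 2.45 hours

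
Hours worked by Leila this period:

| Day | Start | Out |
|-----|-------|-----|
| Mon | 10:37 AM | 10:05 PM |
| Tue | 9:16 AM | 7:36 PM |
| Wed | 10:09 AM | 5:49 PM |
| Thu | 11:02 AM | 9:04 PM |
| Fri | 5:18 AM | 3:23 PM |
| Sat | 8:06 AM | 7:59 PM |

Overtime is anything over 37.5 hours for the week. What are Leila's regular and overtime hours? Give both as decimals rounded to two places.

Regular 37.50 hours, overtime 23.97 hours

Mon: 10:37 AM–10:05 PM = 11 h 28 min
Tue: 9:16 AM–7:36 PM = 10 h 20 min
Wed: 10:09 AM–5:49 PM = 7 h 40 min
Thu: 11:02 AM–9:04 PM = 10 h 2 min
Fri: 5:18 AM–3:23 PM = 10 h 5 min
Sat: 8:06 AM–7:59 PM = 11 h 53 min
Total worked: 61 h 28 min = 61.47 h.
Threshold 37.5 h → overtime 23 h 58 min, regular 37 h 30 min.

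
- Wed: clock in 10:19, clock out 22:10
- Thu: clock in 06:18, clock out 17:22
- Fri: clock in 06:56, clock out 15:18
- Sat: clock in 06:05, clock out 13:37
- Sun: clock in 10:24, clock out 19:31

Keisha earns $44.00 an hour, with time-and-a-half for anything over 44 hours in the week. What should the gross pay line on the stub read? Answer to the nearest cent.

$2195.60

Wed: 10:19–22:10 = 11 h 51 min
Thu: 06:18–17:22 = 11 h 4 min
Fri: 06:56–15:18 = 8 h 22 min
Sat: 06:05–13:37 = 7 h 32 min
Sun: 10:24–19:31 = 9 h 7 min
Total worked: 47 h 56 min = 2876 min.
Regular 44 h 0 min = 2640 min at $44.00/h; overtime 3 h 56 min = 236 min at $66.00/h.
Pay = (2640 × $44.00 + 236 × $66.00) ÷ 60 = $2195.60.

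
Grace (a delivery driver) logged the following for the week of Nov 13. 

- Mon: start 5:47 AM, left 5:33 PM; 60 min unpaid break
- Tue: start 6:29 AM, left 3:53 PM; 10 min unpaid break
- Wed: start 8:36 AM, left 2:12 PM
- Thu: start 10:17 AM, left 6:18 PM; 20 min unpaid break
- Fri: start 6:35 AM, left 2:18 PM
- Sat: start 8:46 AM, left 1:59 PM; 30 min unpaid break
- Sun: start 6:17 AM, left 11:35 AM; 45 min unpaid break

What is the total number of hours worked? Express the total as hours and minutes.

50 h 16 min

Mon: 5:47 AM–5:33 PM = 11 h 46 min; less 60 min break → 10 h 46 min
Tue: 6:29 AM–3:53 PM = 9 h 24 min; less 10 min break → 9 h 14 min
Wed: 8:36 AM–2:12 PM = 5 h 36 min
Thu: 10:17 AM–6:18 PM = 8 h 1 min; less 20 min break → 7 h 41 min
Fri: 6:35 AM–2:18 PM = 7 h 43 min
Sat: 8:46 AM–1:59 PM = 5 h 13 min; less 30 min break → 4 h 43 min
Sun: 6:17 AM–11:35 AM = 5 h 18 min; less 45 min break → 4 h 33 min
Total: 10 h 46 min + 9 h 14 min + 5 h 36 min + 7 h 41 min + 7 h 43 min + 4 h 43 min + 4 h 33 min = 50 h 16 min.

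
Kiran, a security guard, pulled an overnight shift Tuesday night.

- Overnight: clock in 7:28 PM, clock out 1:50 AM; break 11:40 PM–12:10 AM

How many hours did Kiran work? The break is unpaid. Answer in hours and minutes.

Overnight: 7:28 PM → midnight = 4 h 32 min; midnight → 1:50 AM = 1 h 50 min; span 6 h 22 min; less 30 min break → 5 h 52 min

5 h 52 min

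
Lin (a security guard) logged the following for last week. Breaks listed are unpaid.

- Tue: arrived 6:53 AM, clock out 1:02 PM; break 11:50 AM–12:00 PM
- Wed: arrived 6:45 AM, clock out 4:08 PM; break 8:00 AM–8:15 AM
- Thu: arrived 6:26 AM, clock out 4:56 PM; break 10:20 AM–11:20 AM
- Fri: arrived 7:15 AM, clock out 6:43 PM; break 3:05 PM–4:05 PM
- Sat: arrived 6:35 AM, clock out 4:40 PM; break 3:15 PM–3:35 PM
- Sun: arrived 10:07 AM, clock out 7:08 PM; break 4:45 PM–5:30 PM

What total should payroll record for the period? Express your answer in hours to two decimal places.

Tue: 6:53 AM–1:02 PM = 6 h 9 min; less 10 min break → 5 h 59 min
Wed: 6:45 AM–4:08 PM = 9 h 23 min; less 15 min break → 9 h 8 min
Thu: 6:26 AM–4:56 PM = 10 h 30 min; less 60 min break → 9 h 30 min
Fri: 7:15 AM–6:43 PM = 11 h 28 min; less 60 min break → 10 h 28 min
Sat: 6:35 AM–4:40 PM = 10 h 5 min; less 20 min break → 9 h 45 min
Sun: 10:07 AM–7:08 PM = 9 h 1 min; less 45 min break → 8 h 16 min
Total: 5 h 59 min + 9 h 8 min + 9 h 30 min + 10 h 28 min + 9 h 45 min + 8 h 16 min = 53 h 6 min.

53.10 hours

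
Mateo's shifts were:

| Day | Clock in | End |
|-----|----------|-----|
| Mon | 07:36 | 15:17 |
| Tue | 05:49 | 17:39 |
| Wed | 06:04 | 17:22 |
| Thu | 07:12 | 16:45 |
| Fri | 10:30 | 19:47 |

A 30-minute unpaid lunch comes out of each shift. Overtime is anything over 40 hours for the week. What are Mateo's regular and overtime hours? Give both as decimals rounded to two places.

Regular 40.00 hours, overtime 7.15 hours

Mon: 07:36–15:17 = 7 h 41 min; less 30 min break → 7 h 11 min
Tue: 05:49–17:39 = 11 h 50 min; less 30 min break → 11 h 20 min
Wed: 06:04–17:22 = 11 h 18 min; less 30 min break → 10 h 48 min
Thu: 07:12–16:45 = 9 h 33 min; less 30 min break → 9 h 3 min
Fri: 10:30–19:47 = 9 h 17 min; less 30 min break → 8 h 47 min
Total worked: 47 h 9 min = 47.15 h.
Threshold 40 h → overtime 7 h 9 min, regular 40 h 0 min.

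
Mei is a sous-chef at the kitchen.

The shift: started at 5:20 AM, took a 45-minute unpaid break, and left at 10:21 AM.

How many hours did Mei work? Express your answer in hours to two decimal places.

4.27 hours

The shift: 5:20 AM–10:21 AM = 5 h 1 min; less 45 min break → 4 h 16 min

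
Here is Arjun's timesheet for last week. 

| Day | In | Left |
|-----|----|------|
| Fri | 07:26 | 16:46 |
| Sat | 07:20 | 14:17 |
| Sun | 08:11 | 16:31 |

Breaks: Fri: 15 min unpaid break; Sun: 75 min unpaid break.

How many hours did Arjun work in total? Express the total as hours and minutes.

23 h 7 min

Fri: 07:26–16:46 = 9 h 20 min; less 15 min break → 9 h 5 min
Sat: 07:20–14:17 = 6 h 57 min
Sun: 08:11–16:31 = 8 h 20 min; less 75 min break → 7 h 5 min
Total: 9 h 5 min + 6 h 57 min + 7 h 5 min = 23 h 7 min.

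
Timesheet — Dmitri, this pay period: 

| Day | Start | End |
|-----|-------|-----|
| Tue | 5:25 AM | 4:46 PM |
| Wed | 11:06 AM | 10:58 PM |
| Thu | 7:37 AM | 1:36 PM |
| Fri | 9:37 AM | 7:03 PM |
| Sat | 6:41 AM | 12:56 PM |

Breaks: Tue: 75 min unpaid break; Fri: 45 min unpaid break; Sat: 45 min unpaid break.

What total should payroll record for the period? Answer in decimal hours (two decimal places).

42.13 hours

Tue: 5:25 AM–4:46 PM = 11 h 21 min; less 75 min break → 10 h 6 min
Wed: 11:06 AM–10:58 PM = 11 h 52 min
Thu: 7:37 AM–1:36 PM = 5 h 59 min
Fri: 9:37 AM–7:03 PM = 9 h 26 min; less 45 min break → 8 h 41 min
Sat: 6:41 AM–12:56 PM = 6 h 15 min; less 45 min break → 5 h 30 min
Total: 10 h 6 min + 11 h 52 min + 5 h 59 min + 8 h 41 min + 5 h 30 min = 42 h 8 min.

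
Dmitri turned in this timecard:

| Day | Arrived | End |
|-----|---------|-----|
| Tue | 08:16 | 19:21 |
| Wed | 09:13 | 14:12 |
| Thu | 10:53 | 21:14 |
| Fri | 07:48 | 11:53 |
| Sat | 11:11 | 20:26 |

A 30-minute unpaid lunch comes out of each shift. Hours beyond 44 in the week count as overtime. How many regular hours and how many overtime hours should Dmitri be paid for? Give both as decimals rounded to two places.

Regular 37.25 hours, overtime 0.00 hours

Tue: 08:16–19:21 = 11 h 5 min; less 30 min break → 10 h 35 min
Wed: 09:13–14:12 = 4 h 59 min; less 30 min break → 4 h 29 min
Thu: 10:53–21:14 = 10 h 21 min; less 30 min break → 9 h 51 min
Fri: 07:48–11:53 = 4 h 5 min; less 30 min break → 3 h 35 min
Sat: 11:11–20:26 = 9 h 15 min; less 30 min break → 8 h 45 min
Total worked: 37 h 15 min = 37.25 h.
Threshold 44 h → overtime 0 h 0 min, regular 37 h 15 min.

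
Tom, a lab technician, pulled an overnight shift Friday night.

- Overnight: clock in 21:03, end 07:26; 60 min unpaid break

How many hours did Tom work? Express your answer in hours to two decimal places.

Overnight: 21:03 → midnight = 2 h 57 min; midnight → 07:26 = 7 h 26 min; span 10 h 23 min; less 60 min break → 9 h 23 min

9.38 hours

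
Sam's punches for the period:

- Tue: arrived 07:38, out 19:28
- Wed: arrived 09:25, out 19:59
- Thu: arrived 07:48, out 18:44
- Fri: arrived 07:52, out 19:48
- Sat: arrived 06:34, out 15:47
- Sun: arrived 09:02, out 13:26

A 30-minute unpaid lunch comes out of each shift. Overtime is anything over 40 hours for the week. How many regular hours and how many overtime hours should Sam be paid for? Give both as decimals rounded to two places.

Tue: 07:38–19:28 = 11 h 50 min; less 30 min break → 11 h 20 min
Wed: 09:25–19:59 = 10 h 34 min; less 30 min break → 10 h 4 min
Thu: 07:48–18:44 = 10 h 56 min; less 30 min break → 10 h 26 min
Fri: 07:52–19:48 = 11 h 56 min; less 30 min break → 11 h 26 min
Sat: 06:34–15:47 = 9 h 13 min; less 30 min break → 8 h 43 min
Sun: 09:02–13:26 = 4 h 24 min; less 30 min break → 3 h 54 min
Total worked: 55 h 53 min = 55.88 h.
Threshold 40 h → overtime 15 h 53 min, regular 40 h 0 min.

Regular 40.00 hours, overtime 15.88 hours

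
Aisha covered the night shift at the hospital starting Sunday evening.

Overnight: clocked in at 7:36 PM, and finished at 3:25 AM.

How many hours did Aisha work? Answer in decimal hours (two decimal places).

Overnight: 7:36 PM → midnight = 4 h 24 min; midnight → 3:25 AM = 3 h 25 min; span 7 h 49 min

7.82 hours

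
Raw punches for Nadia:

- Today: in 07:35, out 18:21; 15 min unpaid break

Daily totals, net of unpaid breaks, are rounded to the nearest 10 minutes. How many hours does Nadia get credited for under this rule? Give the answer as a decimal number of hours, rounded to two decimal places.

Today: 07:35–18:21 = 10 h 46 min − 15 min = 10 h 31 min → rounds to 10 h 30 min

10.50 hours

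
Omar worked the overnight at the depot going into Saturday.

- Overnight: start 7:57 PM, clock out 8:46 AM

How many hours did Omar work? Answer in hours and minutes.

Overnight: 7:57 PM → midnight = 4 h 3 min; midnight → 8:46 AM = 8 h 46 min; span 12 h 49 min

12 h 49 min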